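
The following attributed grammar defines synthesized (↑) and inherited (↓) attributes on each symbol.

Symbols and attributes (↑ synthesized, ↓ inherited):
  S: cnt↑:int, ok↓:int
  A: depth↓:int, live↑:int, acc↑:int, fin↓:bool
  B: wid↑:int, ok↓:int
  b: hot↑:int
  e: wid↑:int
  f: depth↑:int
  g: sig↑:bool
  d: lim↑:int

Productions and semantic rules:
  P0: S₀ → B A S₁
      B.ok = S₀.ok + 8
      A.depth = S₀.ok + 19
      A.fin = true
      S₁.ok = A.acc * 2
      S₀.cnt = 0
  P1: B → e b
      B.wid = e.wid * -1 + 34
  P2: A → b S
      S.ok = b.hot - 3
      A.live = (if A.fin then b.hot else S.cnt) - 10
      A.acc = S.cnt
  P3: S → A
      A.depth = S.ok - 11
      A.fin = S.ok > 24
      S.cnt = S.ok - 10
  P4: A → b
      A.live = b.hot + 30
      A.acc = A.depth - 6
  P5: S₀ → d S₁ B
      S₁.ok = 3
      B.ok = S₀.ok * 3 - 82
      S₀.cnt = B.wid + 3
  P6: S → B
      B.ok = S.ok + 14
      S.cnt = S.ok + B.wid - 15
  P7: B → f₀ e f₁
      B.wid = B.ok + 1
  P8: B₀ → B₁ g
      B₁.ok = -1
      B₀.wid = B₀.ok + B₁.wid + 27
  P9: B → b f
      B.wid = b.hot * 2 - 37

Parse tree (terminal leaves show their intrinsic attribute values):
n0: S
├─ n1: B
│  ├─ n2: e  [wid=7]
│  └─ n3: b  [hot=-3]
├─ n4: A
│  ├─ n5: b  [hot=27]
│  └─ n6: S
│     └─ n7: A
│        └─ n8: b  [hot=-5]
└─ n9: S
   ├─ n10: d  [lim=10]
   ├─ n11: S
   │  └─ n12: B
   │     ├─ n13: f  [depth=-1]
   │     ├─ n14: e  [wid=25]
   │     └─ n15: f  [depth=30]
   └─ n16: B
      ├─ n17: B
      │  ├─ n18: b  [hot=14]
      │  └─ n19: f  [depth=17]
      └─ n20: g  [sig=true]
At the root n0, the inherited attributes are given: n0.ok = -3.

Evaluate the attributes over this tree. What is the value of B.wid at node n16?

1. n0.ok = -3  [given at root]
2. n1.ok = 5  [S₀.ok + 8]
3. n2.wid = 7  [terminal]
4. n3.hot = -3  [terminal]
5. n1.wid = 27  [e.wid * -1 + 34]
6. n4.depth = 16  [S₀.ok + 19]
7. n4.fin = true  [true]
8. n5.hot = 27  [terminal]
9. n6.ok = 24  [b.hot - 3]
10. n7.depth = 13  [S.ok - 11]
11. n7.fin = false  [S.ok > 24]
12. n8.hot = -5  [terminal]
13. n7.live = 25  [b.hot + 30]
14. n7.acc = 7  [A.depth - 6]
15. n6.cnt = 14  [S.ok - 10]
16. n4.live = 17  [(if A.fin then b.hot else S.cnt) - 10]
17. n4.acc = 14  [S.cnt]
18. n9.ok = 28  [A.acc * 2]
19. n10.lim = 10  [terminal]
20. n11.ok = 3  [3]
21. n12.ok = 17  [S.ok + 14]
22. n13.depth = -1  [terminal]
23. n14.wid = 25  [terminal]
24. n15.depth = 30  [terminal]
25. n12.wid = 18  [B.ok + 1]
26. n11.cnt = 6  [S.ok + B.wid - 15]
27. n16.ok = 2  [S₀.ok * 3 - 82]
28. n17.ok = -1  [-1]
29. n18.hot = 14  [terminal]
30. n19.depth = 17  [terminal]
31. n17.wid = -9  [b.hot * 2 - 37]
32. n20.sig = true  [terminal]
33. n16.wid = 20  [B₀.ok + B₁.wid + 27]
34. n9.cnt = 23  [B.wid + 3]
35. n0.cnt = 0  [0]

20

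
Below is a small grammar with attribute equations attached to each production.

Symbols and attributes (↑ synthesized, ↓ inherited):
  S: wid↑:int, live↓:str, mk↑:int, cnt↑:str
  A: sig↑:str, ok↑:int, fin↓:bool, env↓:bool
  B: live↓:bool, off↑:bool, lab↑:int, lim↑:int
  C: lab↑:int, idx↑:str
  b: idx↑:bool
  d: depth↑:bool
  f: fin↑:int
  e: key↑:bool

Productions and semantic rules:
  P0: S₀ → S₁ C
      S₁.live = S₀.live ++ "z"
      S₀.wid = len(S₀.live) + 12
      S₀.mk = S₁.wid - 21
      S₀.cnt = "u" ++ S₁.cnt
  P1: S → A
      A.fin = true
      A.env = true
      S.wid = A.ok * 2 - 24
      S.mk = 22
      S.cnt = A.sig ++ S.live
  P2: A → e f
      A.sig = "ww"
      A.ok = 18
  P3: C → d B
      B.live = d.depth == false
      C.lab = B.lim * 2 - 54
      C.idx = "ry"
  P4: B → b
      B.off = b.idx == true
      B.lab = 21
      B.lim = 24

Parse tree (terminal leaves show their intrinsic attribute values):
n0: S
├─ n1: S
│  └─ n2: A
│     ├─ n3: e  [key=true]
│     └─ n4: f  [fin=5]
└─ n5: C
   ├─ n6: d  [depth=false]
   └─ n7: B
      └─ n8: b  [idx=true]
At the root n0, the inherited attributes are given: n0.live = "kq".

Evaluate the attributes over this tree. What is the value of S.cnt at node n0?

"uwwkqz"

1. n0.live = "kq"  [given at root]
2. n1.live = "kqz"  [S₀.live ++ "z"]
3. n2.fin = true  [true]
4. n2.env = true  [true]
5. n3.key = true  [terminal]
6. n4.fin = 5  [terminal]
7. n2.sig = "ww"  ["ww"]
8. n2.ok = 18  [18]
9. n1.wid = 12  [A.ok * 2 - 24]
10. n1.mk = 22  [22]
11. n1.cnt = "wwkqz"  [A.sig ++ S.live]
12. n6.depth = false  [terminal]
13. n7.live = true  [d.depth == false]
14. n8.idx = true  [terminal]
15. n7.off = true  [b.idx == true]
16. n7.lab = 21  [21]
17. n7.lim = 24  [24]
18. n5.lab = -6  [B.lim * 2 - 54]
19. n5.idx = "ry"  ["ry"]
20. n0.wid = 14  [len(S₀.live) + 12]
21. n0.mk = -9  [S₁.wid - 21]
22. n0.cnt = "uwwkqz"  ["u" ++ S₁.cnt]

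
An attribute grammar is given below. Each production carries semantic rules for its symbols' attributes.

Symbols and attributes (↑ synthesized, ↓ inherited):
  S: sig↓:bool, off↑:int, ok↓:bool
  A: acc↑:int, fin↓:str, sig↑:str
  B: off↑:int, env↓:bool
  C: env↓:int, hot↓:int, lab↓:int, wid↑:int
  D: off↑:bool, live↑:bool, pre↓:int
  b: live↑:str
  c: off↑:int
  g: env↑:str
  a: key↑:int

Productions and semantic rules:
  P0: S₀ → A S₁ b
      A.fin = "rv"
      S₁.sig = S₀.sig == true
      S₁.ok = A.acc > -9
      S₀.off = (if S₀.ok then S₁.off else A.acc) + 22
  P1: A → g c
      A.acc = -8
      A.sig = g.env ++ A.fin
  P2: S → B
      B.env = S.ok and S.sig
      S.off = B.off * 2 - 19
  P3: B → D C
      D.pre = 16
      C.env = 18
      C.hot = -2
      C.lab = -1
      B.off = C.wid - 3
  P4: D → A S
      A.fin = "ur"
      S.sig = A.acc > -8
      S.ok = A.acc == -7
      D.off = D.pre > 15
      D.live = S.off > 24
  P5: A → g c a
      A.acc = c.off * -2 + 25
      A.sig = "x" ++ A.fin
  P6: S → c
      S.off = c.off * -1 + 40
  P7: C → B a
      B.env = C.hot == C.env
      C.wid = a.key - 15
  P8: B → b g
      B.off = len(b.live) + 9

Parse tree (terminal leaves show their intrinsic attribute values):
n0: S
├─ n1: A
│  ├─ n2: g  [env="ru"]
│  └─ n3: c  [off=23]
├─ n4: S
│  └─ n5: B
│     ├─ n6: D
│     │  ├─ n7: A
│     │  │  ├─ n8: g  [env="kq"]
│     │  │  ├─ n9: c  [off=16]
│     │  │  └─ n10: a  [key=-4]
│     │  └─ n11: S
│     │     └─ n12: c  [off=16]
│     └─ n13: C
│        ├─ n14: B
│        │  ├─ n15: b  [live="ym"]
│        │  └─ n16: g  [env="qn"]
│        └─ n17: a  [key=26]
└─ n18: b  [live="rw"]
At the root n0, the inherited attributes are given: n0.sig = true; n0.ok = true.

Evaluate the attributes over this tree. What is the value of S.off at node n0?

19

1. n0.sig = true  [given at root]
2. n0.ok = true  [given at root]
3. n1.fin = "rv"  ["rv"]
4. n2.env = "ru"  [terminal]
5. n3.off = 23  [terminal]
6. n1.acc = -8  [-8]
7. n1.sig = "rurv"  [g.env ++ A.fin]
8. n4.sig = true  [S₀.sig == true]
9. n4.ok = true  [A.acc > -9]
10. n5.env = true  [S.ok and S.sig]
11. n6.pre = 16  [16]
12. n7.fin = "ur"  ["ur"]
13. n8.env = "kq"  [terminal]
14. n9.off = 16  [terminal]
15. n10.key = -4  [terminal]
16. n7.acc = -7  [c.off * -2 + 25]
17. n7.sig = "xur"  ["x" ++ A.fin]
18. n11.sig = true  [A.acc > -8]
19. n11.ok = true  [A.acc == -7]
20. n12.off = 16  [terminal]
21. n11.off = 24  [c.off * -1 + 40]
22. n6.off = true  [D.pre > 15]
23. n6.live = false  [S.off > 24]
24. n13.env = 18  [18]
25. n13.hot = -2  [-2]
26. n13.lab = -1  [-1]
27. n14.env = false  [C.hot == C.env]
28. n15.live = "ym"  [terminal]
29. n16.env = "qn"  [terminal]
30. n14.off = 11  [len(b.live) + 9]
31. n17.key = 26  [terminal]
32. n13.wid = 11  [a.key - 15]
33. n5.off = 8  [C.wid - 3]
34. n4.off = -3  [B.off * 2 - 19]
35. n18.live = "rw"  [terminal]
36. n0.off = 19  [(if S₀.ok then S₁.off else A.acc) + 22]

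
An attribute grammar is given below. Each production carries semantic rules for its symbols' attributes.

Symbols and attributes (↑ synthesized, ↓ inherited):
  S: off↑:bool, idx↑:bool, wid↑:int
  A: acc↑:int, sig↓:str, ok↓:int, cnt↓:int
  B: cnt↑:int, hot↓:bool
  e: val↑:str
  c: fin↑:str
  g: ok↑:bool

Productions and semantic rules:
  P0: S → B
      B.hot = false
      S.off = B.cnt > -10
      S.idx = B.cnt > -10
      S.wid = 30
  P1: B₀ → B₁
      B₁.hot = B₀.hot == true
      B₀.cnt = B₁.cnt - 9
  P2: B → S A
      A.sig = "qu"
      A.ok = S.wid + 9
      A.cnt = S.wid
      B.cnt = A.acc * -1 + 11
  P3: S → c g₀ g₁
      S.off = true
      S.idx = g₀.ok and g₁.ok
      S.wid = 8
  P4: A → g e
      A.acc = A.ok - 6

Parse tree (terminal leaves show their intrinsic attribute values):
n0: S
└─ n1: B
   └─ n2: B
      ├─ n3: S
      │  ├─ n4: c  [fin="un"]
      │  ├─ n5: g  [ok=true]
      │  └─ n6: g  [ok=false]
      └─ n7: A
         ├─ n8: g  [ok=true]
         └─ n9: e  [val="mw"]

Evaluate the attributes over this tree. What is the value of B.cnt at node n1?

1. n1.hot = false  [false]
2. n2.hot = false  [B₀.hot == true]
3. n4.fin = "un"  [terminal]
4. n5.ok = true  [terminal]
5. n6.ok = false  [terminal]
6. n3.off = true  [true]
7. n3.idx = false  [g₀.ok and g₁.ok]
8. n3.wid = 8  [8]
9. n7.sig = "qu"  ["qu"]
10. n7.ok = 17  [S.wid + 9]
11. n7.cnt = 8  [S.wid]
12. n8.ok = true  [terminal]
13. n9.val = "mw"  [terminal]
14. n7.acc = 11  [A.ok - 6]
15. n2.cnt = 0  [A.acc * -1 + 11]
16. n1.cnt = -9  [B₁.cnt - 9]
17. n0.off = true  [B.cnt > -10]
18. n0.idx = true  [B.cnt > -10]
19. n0.wid = 30  [30]

-9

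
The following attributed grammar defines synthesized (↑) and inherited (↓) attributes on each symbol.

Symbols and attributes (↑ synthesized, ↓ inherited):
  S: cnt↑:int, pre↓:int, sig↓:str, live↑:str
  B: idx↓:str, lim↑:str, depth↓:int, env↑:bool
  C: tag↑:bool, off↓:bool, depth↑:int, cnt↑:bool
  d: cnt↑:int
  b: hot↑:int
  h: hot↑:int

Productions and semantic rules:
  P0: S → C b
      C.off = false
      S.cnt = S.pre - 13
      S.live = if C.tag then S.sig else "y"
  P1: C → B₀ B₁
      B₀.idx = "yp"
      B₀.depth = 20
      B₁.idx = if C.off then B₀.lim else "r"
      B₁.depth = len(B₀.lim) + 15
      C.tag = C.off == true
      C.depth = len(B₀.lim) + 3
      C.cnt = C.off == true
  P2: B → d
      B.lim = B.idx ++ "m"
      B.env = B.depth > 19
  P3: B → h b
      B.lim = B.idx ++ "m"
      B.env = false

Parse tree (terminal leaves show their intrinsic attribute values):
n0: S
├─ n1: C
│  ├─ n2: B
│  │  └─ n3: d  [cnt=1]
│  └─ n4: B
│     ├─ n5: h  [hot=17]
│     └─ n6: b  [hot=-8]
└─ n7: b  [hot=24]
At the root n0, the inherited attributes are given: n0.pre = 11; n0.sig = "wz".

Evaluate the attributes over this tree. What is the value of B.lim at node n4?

1. n0.pre = 11  [given at root]
2. n0.sig = "wz"  [given at root]
3. n1.off = false  [false]
4. n2.idx = "yp"  ["yp"]
5. n2.depth = 20  [20]
6. n3.cnt = 1  [terminal]
7. n2.lim = "ypm"  [B.idx ++ "m"]
8. n2.env = true  [B.depth > 19]
9. n4.idx = "r"  [if C.off then B₀.lim else "r"]
10. n4.depth = 18  [len(B₀.lim) + 15]
11. n5.hot = 17  [terminal]
12. n6.hot = -8  [terminal]
13. n4.lim = "rm"  [B.idx ++ "m"]
14. n4.env = false  [false]
15. n1.tag = false  [C.off == true]
16. n1.depth = 6  [len(B₀.lim) + 3]
17. n1.cnt = false  [C.off == true]
18. n7.hot = 24  [terminal]
19. n0.cnt = -2  [S.pre - 13]
20. n0.live = "y"  [if C.tag then S.sig else "y"]

"rm"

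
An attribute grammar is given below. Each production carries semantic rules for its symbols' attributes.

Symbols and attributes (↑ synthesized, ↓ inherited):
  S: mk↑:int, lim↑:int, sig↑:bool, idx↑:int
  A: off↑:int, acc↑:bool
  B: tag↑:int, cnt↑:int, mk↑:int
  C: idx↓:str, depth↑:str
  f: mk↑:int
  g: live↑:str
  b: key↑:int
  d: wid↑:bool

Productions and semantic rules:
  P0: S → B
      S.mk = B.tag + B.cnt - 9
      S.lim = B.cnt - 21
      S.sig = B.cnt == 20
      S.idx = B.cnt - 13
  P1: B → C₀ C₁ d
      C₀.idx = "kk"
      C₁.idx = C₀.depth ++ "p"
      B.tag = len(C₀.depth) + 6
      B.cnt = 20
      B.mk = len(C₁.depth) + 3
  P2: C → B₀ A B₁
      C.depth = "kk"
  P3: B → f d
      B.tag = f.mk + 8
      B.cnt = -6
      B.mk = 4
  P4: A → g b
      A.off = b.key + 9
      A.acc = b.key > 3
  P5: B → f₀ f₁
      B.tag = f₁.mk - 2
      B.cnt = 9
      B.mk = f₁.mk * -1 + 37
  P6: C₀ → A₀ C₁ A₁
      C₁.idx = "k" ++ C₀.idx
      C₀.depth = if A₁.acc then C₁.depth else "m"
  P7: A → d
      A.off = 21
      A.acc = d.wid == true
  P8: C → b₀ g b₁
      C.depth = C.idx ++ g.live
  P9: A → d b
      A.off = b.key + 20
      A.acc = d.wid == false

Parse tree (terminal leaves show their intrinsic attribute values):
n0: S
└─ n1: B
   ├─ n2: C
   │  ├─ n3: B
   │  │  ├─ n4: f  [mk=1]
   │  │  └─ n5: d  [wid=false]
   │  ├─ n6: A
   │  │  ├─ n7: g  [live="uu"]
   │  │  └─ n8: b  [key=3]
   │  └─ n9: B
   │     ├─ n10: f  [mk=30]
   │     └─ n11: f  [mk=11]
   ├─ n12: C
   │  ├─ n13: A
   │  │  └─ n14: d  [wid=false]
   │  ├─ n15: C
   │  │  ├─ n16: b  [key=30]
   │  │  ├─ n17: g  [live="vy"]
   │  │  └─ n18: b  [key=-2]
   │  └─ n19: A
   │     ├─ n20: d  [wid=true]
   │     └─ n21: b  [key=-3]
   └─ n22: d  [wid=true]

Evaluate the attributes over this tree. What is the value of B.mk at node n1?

4

1. n2.idx = "kk"  ["kk"]
2. n4.mk = 1  [terminal]
3. n5.wid = false  [terminal]
4. n3.tag = 9  [f.mk + 8]
5. n3.cnt = -6  [-6]
6. n3.mk = 4  [4]
7. n7.live = "uu"  [terminal]
8. n8.key = 3  [terminal]
9. n6.off = 12  [b.key + 9]
10. n6.acc = false  [b.key > 3]
11. n10.mk = 30  [terminal]
12. n11.mk = 11  [terminal]
13. n9.tag = 9  [f₁.mk - 2]
14. n9.cnt = 9  [9]
15. n9.mk = 26  [f₁.mk * -1 + 37]
16. n2.depth = "kk"  ["kk"]
17. n12.idx = "kkp"  [C₀.depth ++ "p"]
18. n14.wid = false  [terminal]
19. n13.off = 21  [21]
20. n13.acc = false  [d.wid == true]
21. n15.idx = "kkkp"  ["k" ++ C₀.idx]
22. n16.key = 30  [terminal]
23. n17.live = "vy"  [terminal]
24. n18.key = -2  [terminal]
25. n15.depth = "kkkpvy"  [C.idx ++ g.live]
26. n20.wid = true  [terminal]
27. n21.key = -3  [terminal]
28. n19.off = 17  [b.key + 20]
29. n19.acc = false  [d.wid == false]
30. n12.depth = "m"  [if A₁.acc then C₁.depth else "m"]
31. n22.wid = true  [terminal]
32. n1.tag = 8  [len(C₀.depth) + 6]
33. n1.cnt = 20  [20]
34. n1.mk = 4  [len(C₁.depth) + 3]
35. n0.mk = 19  [B.tag + B.cnt - 9]
36. n0.lim = -1  [B.cnt - 21]
37. n0.sig = true  [B.cnt == 20]
38. n0.idx = 7  [B.cnt - 13]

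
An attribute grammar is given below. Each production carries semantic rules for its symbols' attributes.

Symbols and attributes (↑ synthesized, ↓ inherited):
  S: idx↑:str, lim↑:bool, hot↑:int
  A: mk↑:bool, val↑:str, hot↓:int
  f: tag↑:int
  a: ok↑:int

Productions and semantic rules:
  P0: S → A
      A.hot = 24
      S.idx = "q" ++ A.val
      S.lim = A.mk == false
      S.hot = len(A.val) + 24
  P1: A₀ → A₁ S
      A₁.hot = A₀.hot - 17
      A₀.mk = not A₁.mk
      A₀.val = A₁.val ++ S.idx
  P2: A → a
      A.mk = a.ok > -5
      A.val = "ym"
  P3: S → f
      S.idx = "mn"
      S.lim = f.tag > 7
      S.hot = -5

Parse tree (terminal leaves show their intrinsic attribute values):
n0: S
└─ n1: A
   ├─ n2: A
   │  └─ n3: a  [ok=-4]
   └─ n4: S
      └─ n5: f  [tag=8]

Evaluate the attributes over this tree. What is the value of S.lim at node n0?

1. n1.hot = 24  [24]
2. n2.hot = 7  [A₀.hot - 17]
3. n3.ok = -4  [terminal]
4. n2.mk = true  [a.ok > -5]
5. n2.val = "ym"  ["ym"]
6. n5.tag = 8  [terminal]
7. n4.idx = "mn"  ["mn"]
8. n4.lim = true  [f.tag > 7]
9. n4.hot = -5  [-5]
10. n1.mk = false  [not A₁.mk]
11. n1.val = "ymmn"  [A₁.val ++ S.idx]
12. n0.idx = "qymmn"  ["q" ++ A.val]
13. n0.lim = true  [A.mk == false]
14. n0.hot = 28  [len(A.val) + 24]

true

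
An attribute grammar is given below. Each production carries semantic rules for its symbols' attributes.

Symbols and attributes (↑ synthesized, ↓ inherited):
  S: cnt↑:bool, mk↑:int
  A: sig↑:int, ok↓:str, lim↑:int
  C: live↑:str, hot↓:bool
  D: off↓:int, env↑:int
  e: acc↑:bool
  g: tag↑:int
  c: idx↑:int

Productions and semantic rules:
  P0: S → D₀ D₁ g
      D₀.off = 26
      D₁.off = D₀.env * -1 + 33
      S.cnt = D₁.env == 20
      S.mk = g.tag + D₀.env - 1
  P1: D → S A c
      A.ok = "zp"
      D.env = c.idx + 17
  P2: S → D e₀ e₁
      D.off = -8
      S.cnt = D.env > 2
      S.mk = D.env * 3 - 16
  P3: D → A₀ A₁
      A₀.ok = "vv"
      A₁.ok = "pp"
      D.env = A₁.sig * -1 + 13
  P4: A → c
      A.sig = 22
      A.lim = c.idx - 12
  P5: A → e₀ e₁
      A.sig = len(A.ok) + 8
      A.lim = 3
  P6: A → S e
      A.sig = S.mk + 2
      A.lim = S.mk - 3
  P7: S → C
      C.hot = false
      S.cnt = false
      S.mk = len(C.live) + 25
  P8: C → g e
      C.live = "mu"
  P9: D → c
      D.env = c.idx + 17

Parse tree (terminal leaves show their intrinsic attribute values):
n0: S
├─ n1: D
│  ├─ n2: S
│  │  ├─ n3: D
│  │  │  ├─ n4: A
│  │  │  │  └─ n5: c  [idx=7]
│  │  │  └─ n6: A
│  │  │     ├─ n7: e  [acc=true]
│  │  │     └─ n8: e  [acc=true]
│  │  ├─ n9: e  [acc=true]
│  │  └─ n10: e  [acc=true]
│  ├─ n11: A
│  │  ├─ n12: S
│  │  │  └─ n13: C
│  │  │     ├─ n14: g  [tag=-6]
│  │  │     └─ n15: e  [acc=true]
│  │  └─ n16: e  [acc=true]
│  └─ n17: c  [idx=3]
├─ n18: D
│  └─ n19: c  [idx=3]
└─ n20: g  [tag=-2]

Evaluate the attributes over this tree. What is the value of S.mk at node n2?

-7

1. n1.off = 26  [26]
2. n3.off = -8  [-8]
3. n4.ok = "vv"  ["vv"]
4. n5.idx = 7  [terminal]
5. n4.sig = 22  [22]
6. n4.lim = -5  [c.idx - 12]
7. n6.ok = "pp"  ["pp"]
8. n7.acc = true  [terminal]
9. n8.acc = true  [terminal]
10. n6.sig = 10  [len(A.ok) + 8]
11. n6.lim = 3  [3]
12. n3.env = 3  [A₁.sig * -1 + 13]
13. n9.acc = true  [terminal]
14. n10.acc = true  [terminal]
15. n2.cnt = true  [D.env > 2]
16. n2.mk = -7  [D.env * 3 - 16]
17. n11.ok = "zp"  ["zp"]
18. n13.hot = false  [false]
19. n14.tag = -6  [terminal]
20. n15.acc = true  [terminal]
21. n13.live = "mu"  ["mu"]
22. n12.cnt = false  [false]
23. n12.mk = 27  [len(C.live) + 25]
24. n16.acc = true  [terminal]
25. n11.sig = 29  [S.mk + 2]
26. n11.lim = 24  [S.mk - 3]
27. n17.idx = 3  [terminal]
28. n1.env = 20  [c.idx + 17]
29. n18.off = 13  [D₀.env * -1 + 33]
30. n19.idx = 3  [terminal]
31. n18.env = 20  [c.idx + 17]
32. n20.tag = -2  [terminal]
33. n0.cnt = true  [D₁.env == 20]
34. n0.mk = 17  [g.tag + D₀.env - 1]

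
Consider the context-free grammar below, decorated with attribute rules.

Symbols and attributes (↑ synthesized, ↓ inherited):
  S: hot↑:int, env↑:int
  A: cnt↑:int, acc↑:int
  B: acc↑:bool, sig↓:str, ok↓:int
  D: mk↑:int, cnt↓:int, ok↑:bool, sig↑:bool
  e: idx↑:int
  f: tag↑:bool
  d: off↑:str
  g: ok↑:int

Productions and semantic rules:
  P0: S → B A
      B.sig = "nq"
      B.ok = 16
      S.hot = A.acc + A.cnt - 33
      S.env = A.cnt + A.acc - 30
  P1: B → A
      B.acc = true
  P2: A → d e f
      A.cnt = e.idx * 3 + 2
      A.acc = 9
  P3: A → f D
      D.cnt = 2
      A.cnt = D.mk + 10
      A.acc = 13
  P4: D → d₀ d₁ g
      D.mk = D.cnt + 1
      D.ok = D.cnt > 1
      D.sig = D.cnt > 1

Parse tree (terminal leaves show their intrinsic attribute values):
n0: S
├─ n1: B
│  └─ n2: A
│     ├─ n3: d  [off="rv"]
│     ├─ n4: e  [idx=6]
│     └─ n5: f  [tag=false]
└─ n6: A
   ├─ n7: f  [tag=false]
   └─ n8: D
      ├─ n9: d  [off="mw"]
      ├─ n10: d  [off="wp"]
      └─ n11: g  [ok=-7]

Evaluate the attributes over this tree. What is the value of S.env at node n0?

-4

1. n1.sig = "nq"  ["nq"]
2. n1.ok = 16  [16]
3. n3.off = "rv"  [terminal]
4. n4.idx = 6  [terminal]
5. n5.tag = false  [terminal]
6. n2.cnt = 20  [e.idx * 3 + 2]
7. n2.acc = 9  [9]
8. n1.acc = true  [true]
9. n7.tag = false  [terminal]
10. n8.cnt = 2  [2]
11. n9.off = "mw"  [terminal]
12. n10.off = "wp"  [terminal]
13. n11.ok = -7  [terminal]
14. n8.mk = 3  [D.cnt + 1]
15. n8.ok = true  [D.cnt > 1]
16. n8.sig = true  [D.cnt > 1]
17. n6.cnt = 13  [D.mk + 10]
18. n6.acc = 13  [13]
19. n0.hot = -7  [A.acc + A.cnt - 33]
20. n0.env = -4  [A.cnt + A.acc - 30]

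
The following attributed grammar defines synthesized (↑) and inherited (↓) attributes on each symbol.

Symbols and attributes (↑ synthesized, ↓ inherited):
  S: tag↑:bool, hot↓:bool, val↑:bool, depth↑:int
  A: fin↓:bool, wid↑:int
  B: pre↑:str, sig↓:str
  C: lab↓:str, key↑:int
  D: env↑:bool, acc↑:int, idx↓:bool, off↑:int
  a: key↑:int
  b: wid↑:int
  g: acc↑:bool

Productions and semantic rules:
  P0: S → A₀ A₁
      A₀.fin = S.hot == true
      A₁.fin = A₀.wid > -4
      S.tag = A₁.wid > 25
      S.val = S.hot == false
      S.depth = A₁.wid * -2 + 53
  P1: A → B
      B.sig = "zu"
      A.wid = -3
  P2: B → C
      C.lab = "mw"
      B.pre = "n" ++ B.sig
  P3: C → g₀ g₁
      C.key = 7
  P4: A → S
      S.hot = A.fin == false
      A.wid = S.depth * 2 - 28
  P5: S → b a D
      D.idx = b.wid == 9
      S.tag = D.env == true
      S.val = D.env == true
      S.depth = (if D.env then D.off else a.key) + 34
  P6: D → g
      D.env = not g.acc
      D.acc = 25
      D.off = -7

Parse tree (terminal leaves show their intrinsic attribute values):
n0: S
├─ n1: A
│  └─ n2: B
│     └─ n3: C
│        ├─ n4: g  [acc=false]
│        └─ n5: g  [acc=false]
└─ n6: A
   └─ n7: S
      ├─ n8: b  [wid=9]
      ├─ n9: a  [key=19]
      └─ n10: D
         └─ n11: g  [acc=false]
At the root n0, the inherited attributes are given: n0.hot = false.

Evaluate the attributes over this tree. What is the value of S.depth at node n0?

1. n0.hot = false  [given at root]
2. n1.fin = false  [S.hot == true]
3. n2.sig = "zu"  ["zu"]
4. n3.lab = "mw"  ["mw"]
5. n4.acc = false  [terminal]
6. n5.acc = false  [terminal]
7. n3.key = 7  [7]
8. n2.pre = "nzu"  ["n" ++ B.sig]
9. n1.wid = -3  [-3]
10. n6.fin = true  [A₀.wid > -4]
11. n7.hot = false  [A.fin == false]
12. n8.wid = 9  [terminal]
13. n9.key = 19  [terminal]
14. n10.idx = true  [b.wid == 9]
15. n11.acc = false  [terminal]
16. n10.env = true  [not g.acc]
17. n10.acc = 25  [25]
18. n10.off = -7  [-7]
19. n7.tag = true  [D.env == true]
20. n7.val = true  [D.env == true]
21. n7.depth = 27  [(if D.env then D.off else a.key) + 34]
22. n6.wid = 26  [S.depth * 2 - 28]
23. n0.tag = true  [A₁.wid > 25]
24. n0.val = true  [S.hot == false]
25. n0.depth = 1  [A₁.wid * -2 + 53]

1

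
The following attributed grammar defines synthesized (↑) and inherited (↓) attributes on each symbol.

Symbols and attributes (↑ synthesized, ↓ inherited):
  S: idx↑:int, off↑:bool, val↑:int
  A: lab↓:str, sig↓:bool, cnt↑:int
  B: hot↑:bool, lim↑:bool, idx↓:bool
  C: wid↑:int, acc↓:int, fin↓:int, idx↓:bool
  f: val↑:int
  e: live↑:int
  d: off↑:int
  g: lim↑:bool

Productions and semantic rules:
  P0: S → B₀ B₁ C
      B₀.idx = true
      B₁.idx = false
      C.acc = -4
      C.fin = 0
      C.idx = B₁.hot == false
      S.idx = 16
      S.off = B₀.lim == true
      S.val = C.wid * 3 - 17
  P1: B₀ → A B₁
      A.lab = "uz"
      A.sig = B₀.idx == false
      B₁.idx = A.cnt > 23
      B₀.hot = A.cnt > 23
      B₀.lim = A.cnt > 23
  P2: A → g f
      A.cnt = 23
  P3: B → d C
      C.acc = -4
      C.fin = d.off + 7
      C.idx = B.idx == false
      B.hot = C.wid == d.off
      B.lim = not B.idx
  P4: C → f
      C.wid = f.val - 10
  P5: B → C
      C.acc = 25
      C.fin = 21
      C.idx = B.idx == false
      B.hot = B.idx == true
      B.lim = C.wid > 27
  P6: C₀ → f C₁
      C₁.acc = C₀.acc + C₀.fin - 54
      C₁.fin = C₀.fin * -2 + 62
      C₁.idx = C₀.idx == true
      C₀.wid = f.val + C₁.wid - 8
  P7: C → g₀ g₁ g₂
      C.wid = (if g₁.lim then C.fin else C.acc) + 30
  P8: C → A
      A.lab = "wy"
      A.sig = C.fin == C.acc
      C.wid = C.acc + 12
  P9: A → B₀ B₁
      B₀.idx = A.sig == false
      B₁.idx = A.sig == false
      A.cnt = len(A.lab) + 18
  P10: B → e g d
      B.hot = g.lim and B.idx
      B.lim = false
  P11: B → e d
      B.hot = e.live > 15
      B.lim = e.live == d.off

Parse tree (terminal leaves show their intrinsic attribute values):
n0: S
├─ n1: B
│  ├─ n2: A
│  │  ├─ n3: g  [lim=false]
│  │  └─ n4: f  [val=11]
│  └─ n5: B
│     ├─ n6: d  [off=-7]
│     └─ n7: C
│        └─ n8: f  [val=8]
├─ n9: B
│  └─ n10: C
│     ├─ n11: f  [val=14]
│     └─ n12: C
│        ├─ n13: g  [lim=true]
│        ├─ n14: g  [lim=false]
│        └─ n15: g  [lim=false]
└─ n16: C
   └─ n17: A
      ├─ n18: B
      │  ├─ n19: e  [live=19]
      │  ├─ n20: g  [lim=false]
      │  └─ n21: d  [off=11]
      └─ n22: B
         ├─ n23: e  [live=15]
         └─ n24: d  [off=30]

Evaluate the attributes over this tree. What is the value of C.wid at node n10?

1. n1.idx = true  [true]
2. n2.lab = "uz"  ["uz"]
3. n2.sig = false  [B₀.idx == false]
4. n3.lim = false  [terminal]
5. n4.val = 11  [terminal]
6. n2.cnt = 23  [23]
7. n5.idx = false  [A.cnt > 23]
8. n6.off = -7  [terminal]
9. n7.acc = -4  [-4]
10. n7.fin = 0  [d.off + 7]
11. n7.idx = true  [B.idx == false]
12. n8.val = 8  [terminal]
13. n7.wid = -2  [f.val - 10]
14. n5.hot = false  [C.wid == d.off]
15. n5.lim = true  [not B.idx]
16. n1.hot = false  [A.cnt > 23]
17. n1.lim = false  [A.cnt > 23]
18. n9.idx = false  [false]
19. n10.acc = 25  [25]
20. n10.fin = 21  [21]
21. n10.idx = true  [B.idx == false]
22. n11.val = 14  [terminal]
23. n12.acc = -8  [C₀.acc + C₀.fin - 54]
24. n12.fin = 20  [C₀.fin * -2 + 62]
25. n12.idx = true  [C₀.idx == true]
26. n13.lim = true  [terminal]
27. n14.lim = false  [terminal]
28. n15.lim = false  [terminal]
29. n12.wid = 22  [(if g₁.lim then C.fin else C.acc) + 30]
30. n10.wid = 28  [f.val + C₁.wid - 8]
31. n9.hot = false  [B.idx == true]
32. n9.lim = true  [C.wid > 27]
33. n16.acc = -4  [-4]
34. n16.fin = 0  [0]
35. n16.idx = true  [B₁.hot == false]
36. n17.lab = "wy"  ["wy"]
37. n17.sig = false  [C.fin == C.acc]
38. n18.idx = true  [A.sig == false]
39. n19.live = 19  [terminal]
40. n20.lim = false  [terminal]
41. n21.off = 11  [terminal]
42. n18.hot = false  [g.lim and B.idx]
43. n18.lim = false  [false]
44. n22.idx = true  [A.sig == false]
45. n23.live = 15  [terminal]
46. n24.off = 30  [terminal]
47. n22.hot = false  [e.live > 15]
48. n22.lim = false  [e.live == d.off]
49. n17.cnt = 20  [len(A.lab) + 18]
50. n16.wid = 8  [C.acc + 12]
51. n0.idx = 16  [16]
52. n0.off = false  [B₀.lim == true]
53. n0.val = 7  [C.wid * 3 - 17]

28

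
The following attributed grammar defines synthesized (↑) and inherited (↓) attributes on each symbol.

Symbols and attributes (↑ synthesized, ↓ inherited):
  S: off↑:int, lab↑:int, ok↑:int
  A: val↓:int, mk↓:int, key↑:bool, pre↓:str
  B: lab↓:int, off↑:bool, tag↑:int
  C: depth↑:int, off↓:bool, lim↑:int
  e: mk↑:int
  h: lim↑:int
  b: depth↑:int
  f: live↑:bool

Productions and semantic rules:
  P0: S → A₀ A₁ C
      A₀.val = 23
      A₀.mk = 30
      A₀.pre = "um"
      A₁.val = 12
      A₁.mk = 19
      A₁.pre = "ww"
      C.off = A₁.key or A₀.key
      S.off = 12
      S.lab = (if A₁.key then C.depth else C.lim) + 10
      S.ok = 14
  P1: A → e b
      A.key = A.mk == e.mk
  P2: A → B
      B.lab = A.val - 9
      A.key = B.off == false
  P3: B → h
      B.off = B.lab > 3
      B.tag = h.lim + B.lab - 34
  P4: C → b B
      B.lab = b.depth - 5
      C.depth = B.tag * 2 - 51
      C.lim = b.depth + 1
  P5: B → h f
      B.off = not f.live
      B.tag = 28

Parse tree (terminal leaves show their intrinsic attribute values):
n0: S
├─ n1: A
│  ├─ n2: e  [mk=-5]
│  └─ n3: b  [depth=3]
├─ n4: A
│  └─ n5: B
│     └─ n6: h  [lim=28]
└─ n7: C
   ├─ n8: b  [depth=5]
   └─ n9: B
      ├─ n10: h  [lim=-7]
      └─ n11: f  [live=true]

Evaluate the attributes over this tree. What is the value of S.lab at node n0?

15

1. n1.val = 23  [23]
2. n1.mk = 30  [30]
3. n1.pre = "um"  ["um"]
4. n2.mk = -5  [terminal]
5. n3.depth = 3  [terminal]
6. n1.key = false  [A.mk == e.mk]
7. n4.val = 12  [12]
8. n4.mk = 19  [19]
9. n4.pre = "ww"  ["ww"]
10. n5.lab = 3  [A.val - 9]
11. n6.lim = 28  [terminal]
12. n5.off = false  [B.lab > 3]
13. n5.tag = -3  [h.lim + B.lab - 34]
14. n4.key = true  [B.off == false]
15. n7.off = true  [A₁.key or A₀.key]
16. n8.depth = 5  [terminal]
17. n9.lab = 0  [b.depth - 5]
18. n10.lim = -7  [terminal]
19. n11.live = true  [terminal]
20. n9.off = false  [not f.live]
21. n9.tag = 28  [28]
22. n7.depth = 5  [B.tag * 2 - 51]
23. n7.lim = 6  [b.depth + 1]
24. n0.off = 12  [12]
25. n0.lab = 15  [(if A₁.key then C.depth else C.lim) + 10]
26. n0.ok = 14  [14]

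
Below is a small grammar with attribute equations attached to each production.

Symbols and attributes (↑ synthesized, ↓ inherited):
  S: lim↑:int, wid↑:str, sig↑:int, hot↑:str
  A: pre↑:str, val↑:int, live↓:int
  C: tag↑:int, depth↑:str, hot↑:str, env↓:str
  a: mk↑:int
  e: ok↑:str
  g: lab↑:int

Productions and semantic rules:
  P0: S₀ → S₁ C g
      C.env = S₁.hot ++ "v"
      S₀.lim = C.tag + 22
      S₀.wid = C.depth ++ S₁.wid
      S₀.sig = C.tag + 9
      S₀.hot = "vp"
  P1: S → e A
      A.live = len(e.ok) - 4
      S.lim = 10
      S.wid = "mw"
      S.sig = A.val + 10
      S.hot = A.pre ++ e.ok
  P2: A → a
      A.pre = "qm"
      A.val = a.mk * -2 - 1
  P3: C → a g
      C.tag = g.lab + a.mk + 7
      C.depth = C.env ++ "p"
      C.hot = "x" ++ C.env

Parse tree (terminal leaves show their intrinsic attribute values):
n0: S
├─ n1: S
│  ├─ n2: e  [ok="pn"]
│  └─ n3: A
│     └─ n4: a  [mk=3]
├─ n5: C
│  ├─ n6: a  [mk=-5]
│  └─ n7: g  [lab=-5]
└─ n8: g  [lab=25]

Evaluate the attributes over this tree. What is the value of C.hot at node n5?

"xqmpnv"

1. n2.ok = "pn"  [terminal]
2. n3.live = -2  [len(e.ok) - 4]
3. n4.mk = 3  [terminal]
4. n3.pre = "qm"  ["qm"]
5. n3.val = -7  [a.mk * -2 - 1]
6. n1.lim = 10  [10]
7. n1.wid = "mw"  ["mw"]
8. n1.sig = 3  [A.val + 10]
9. n1.hot = "qmpn"  [A.pre ++ e.ok]
10. n5.env = "qmpnv"  [S₁.hot ++ "v"]
11. n6.mk = -5  [terminal]
12. n7.lab = -5  [terminal]
13. n5.tag = -3  [g.lab + a.mk + 7]
14. n5.depth = "qmpnvp"  [C.env ++ "p"]
15. n5.hot = "xqmpnv"  ["x" ++ C.env]
16. n8.lab = 25  [terminal]
17. n0.lim = 19  [C.tag + 22]
18. n0.wid = "qmpnvpmw"  [C.depth ++ S₁.wid]
19. n0.sig = 6  [C.tag + 9]
20. n0.hot = "vp"  ["vp"]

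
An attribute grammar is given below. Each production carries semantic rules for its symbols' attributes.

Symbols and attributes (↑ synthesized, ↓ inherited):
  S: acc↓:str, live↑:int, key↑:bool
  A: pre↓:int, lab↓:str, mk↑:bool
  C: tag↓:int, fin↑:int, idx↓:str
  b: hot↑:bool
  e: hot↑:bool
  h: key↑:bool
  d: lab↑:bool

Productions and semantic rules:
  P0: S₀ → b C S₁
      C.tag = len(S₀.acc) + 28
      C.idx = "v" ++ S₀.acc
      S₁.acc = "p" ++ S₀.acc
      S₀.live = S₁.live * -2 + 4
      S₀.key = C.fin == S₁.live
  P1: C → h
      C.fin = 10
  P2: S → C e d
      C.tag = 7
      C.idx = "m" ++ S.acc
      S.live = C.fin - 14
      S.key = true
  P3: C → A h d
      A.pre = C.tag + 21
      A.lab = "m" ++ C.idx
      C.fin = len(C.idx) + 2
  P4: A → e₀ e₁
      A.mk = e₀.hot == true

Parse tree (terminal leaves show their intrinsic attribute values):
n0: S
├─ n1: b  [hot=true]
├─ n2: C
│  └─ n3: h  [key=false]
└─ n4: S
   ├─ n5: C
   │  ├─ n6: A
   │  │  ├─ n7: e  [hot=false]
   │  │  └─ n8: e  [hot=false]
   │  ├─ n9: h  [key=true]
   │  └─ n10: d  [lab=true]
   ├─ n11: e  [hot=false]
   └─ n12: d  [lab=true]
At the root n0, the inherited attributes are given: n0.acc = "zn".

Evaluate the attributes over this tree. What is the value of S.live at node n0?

20

1. n0.acc = "zn"  [given at root]
2. n1.hot = true  [terminal]
3. n2.tag = 30  [len(S₀.acc) + 28]
4. n2.idx = "vzn"  ["v" ++ S₀.acc]
5. n3.key = false  [terminal]
6. n2.fin = 10  [10]
7. n4.acc = "pzn"  ["p" ++ S₀.acc]
8. n5.tag = 7  [7]
9. n5.idx = "mpzn"  ["m" ++ S.acc]
10. n6.pre = 28  [C.tag + 21]
11. n6.lab = "mmpzn"  ["m" ++ C.idx]
12. n7.hot = false  [terminal]
13. n8.hot = false  [terminal]
14. n6.mk = false  [e₀.hot == true]
15. n9.key = true  [terminal]
16. n10.lab = true  [terminal]
17. n5.fin = 6  [len(C.idx) + 2]
18. n11.hot = false  [terminal]
19. n12.lab = true  [terminal]
20. n4.live = -8  [C.fin - 14]
21. n4.key = true  [true]
22. n0.live = 20  [S₁.live * -2 + 4]
23. n0.key = false  [C.fin == S₁.live]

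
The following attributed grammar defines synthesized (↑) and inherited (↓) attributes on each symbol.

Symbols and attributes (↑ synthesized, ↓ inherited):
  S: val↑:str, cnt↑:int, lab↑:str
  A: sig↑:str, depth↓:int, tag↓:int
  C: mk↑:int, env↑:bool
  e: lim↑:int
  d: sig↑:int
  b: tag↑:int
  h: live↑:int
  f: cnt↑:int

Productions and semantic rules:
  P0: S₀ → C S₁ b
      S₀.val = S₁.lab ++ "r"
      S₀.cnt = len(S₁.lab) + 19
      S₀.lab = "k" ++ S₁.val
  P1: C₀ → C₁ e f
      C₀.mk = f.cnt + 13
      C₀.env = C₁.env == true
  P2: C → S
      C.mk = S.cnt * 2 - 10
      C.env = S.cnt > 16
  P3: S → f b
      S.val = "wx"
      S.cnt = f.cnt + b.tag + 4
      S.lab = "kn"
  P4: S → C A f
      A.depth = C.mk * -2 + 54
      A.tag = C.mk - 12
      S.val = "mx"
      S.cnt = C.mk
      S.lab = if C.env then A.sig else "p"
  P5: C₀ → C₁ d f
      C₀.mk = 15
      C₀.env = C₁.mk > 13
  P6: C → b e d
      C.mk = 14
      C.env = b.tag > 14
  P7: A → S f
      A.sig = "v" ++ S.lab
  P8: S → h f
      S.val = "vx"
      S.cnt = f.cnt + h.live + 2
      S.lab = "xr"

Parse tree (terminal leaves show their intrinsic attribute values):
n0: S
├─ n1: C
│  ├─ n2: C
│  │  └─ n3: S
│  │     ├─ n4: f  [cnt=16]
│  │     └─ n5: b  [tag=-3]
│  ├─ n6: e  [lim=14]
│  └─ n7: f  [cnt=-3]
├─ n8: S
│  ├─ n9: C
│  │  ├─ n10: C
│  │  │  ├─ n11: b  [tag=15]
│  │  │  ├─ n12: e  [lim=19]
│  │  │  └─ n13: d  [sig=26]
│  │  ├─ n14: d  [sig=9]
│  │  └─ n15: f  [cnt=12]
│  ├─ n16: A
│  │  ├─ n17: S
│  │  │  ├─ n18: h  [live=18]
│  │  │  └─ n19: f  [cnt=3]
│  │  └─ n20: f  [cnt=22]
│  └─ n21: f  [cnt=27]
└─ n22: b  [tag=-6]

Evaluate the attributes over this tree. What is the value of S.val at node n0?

"vxrr"

1. n4.cnt = 16  [terminal]
2. n5.tag = -3  [terminal]
3. n3.val = "wx"  ["wx"]
4. n3.cnt = 17  [f.cnt + b.tag + 4]
5. n3.lab = "kn"  ["kn"]
6. n2.mk = 24  [S.cnt * 2 - 10]
7. n2.env = true  [S.cnt > 16]
8. n6.lim = 14  [terminal]
9. n7.cnt = -3  [terminal]
10. n1.mk = 10  [f.cnt + 13]
11. n1.env = true  [C₁.env == true]
12. n11.tag = 15  [terminal]
13. n12.lim = 19  [terminal]
14. n13.sig = 26  [terminal]
15. n10.mk = 14  [14]
16. n10.env = true  [b.tag > 14]
17. n14.sig = 9  [terminal]
18. n15.cnt = 12  [terminal]
19. n9.mk = 15  [15]
20. n9.env = true  [C₁.mk > 13]
21. n16.depth = 24  [C.mk * -2 + 54]
22. n16.tag = 3  [C.mk - 12]
23. n18.live = 18  [terminal]
24. n19.cnt = 3  [terminal]
25. n17.val = "vx"  ["vx"]
26. n17.cnt = 23  [f.cnt + h.live + 2]
27. n17.lab = "xr"  ["xr"]
28. n20.cnt = 22  [terminal]
29. n16.sig = "vxr"  ["v" ++ S.lab]
30. n21.cnt = 27  [terminal]
31. n8.val = "mx"  ["mx"]
32. n8.cnt = 15  [C.mk]
33. n8.lab = "vxr"  [if C.env then A.sig else "p"]
34. n22.tag = -6  [terminal]
35. n0.val = "vxrr"  [S₁.lab ++ "r"]
36. n0.cnt = 22  [len(S₁.lab) + 19]
37. n0.lab = "kmx"  ["k" ++ S₁.val]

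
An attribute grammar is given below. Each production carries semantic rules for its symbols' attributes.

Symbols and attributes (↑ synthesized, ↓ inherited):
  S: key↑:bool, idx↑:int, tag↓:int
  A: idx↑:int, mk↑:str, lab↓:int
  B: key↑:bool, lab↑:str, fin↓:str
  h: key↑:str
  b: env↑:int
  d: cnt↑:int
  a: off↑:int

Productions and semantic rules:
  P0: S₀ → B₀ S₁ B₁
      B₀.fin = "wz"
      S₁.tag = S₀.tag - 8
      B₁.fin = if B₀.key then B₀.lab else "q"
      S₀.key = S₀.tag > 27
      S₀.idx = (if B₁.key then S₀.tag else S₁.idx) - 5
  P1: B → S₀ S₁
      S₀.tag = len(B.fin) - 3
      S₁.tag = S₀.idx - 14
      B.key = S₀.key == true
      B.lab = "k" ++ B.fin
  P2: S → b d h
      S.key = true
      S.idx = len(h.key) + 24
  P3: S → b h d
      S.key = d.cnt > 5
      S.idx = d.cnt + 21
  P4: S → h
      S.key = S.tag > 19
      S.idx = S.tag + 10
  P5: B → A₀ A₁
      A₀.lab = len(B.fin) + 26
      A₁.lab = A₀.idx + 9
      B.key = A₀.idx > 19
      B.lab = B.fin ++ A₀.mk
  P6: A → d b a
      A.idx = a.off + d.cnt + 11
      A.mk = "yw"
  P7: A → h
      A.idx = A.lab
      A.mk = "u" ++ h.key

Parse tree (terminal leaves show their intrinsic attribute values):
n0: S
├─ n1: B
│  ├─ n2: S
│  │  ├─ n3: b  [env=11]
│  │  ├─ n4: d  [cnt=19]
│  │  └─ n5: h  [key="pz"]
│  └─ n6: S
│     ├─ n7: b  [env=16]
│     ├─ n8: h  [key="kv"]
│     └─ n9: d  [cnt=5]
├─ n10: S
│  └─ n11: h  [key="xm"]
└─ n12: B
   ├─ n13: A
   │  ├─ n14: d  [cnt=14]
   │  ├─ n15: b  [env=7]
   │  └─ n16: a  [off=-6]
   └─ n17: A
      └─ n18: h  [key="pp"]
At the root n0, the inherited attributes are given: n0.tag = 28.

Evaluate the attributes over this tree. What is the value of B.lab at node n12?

"kwzyw"

1. n0.tag = 28  [given at root]
2. n1.fin = "wz"  ["wz"]
3. n2.tag = -1  [len(B.fin) - 3]
4. n3.env = 11  [terminal]
5. n4.cnt = 19  [terminal]
6. n5.key = "pz"  [terminal]
7. n2.key = true  [true]
8. n2.idx = 26  [len(h.key) + 24]
9. n6.tag = 12  [S₀.idx - 14]
10. n7.env = 16  [terminal]
11. n8.key = "kv"  [terminal]
12. n9.cnt = 5  [terminal]
13. n6.key = false  [d.cnt > 5]
14. n6.idx = 26  [d.cnt + 21]
15. n1.key = true  [S₀.key == true]
16. n1.lab = "kwz"  ["k" ++ B.fin]
17. n10.tag = 20  [S₀.tag - 8]
18. n11.key = "xm"  [terminal]
19. n10.key = true  [S.tag > 19]
20. n10.idx = 30  [S.tag + 10]
21. n12.fin = "kwz"  [if B₀.key then B₀.lab else "q"]
22. n13.lab = 29  [len(B.fin) + 26]
23. n14.cnt = 14  [terminal]
24. n15.env = 7  [terminal]
25. n16.off = -6  [terminal]
26. n13.idx = 19  [a.off + d.cnt + 11]
27. n13.mk = "yw"  ["yw"]
28. n17.lab = 28  [A₀.idx + 9]
29. n18.key = "pp"  [terminal]
30. n17.idx = 28  [A.lab]
31. n17.mk = "upp"  ["u" ++ h.key]
32. n12.key = false  [A₀.idx > 19]
33. n12.lab = "kwzyw"  [B.fin ++ A₀.mk]
34. n0.key = true  [S₀.tag > 27]
35. n0.idx = 25  [(if B₁.key then S₀.tag else S₁.idx) - 5]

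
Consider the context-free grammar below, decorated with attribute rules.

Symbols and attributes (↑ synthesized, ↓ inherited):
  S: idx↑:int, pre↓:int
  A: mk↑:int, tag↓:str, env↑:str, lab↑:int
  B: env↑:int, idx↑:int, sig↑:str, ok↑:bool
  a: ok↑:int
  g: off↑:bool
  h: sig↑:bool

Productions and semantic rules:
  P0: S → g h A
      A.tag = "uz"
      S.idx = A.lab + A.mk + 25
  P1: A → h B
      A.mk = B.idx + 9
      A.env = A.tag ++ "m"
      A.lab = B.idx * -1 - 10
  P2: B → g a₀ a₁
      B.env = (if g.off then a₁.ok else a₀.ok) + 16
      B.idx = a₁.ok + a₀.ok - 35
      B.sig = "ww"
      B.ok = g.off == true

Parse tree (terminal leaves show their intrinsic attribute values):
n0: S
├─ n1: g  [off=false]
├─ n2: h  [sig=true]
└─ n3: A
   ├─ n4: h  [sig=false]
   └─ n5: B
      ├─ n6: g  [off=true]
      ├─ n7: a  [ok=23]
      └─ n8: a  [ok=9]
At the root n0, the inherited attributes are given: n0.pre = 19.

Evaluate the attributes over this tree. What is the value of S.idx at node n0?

24

1. n0.pre = 19  [given at root]
2. n1.off = false  [terminal]
3. n2.sig = true  [terminal]
4. n3.tag = "uz"  ["uz"]
5. n4.sig = false  [terminal]
6. n6.off = true  [terminal]
7. n7.ok = 23  [terminal]
8. n8.ok = 9  [terminal]
9. n5.env = 25  [(if g.off then a₁.ok else a₀.ok) + 16]
10. n5.idx = -3  [a₁.ok + a₀.ok - 35]
11. n5.sig = "ww"  ["ww"]
12. n5.ok = true  [g.off == true]
13. n3.mk = 6  [B.idx + 9]
14. n3.env = "uzm"  [A.tag ++ "m"]
15. n3.lab = -7  [B.idx * -1 - 10]
16. n0.idx = 24  [A.lab + A.mk + 25]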